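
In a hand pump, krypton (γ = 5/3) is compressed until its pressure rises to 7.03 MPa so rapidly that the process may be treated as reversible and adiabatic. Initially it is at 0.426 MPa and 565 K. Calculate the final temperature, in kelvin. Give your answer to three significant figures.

T₂ ≈ 1730 K

Along an adiabat T P^((1−γ)/γ) is constant, so T₂ = T₁ (P₂/P₁)^((γ−1)/γ).
T₂ = 565 × (7.03/0.426)^(2/5) = 1734 K.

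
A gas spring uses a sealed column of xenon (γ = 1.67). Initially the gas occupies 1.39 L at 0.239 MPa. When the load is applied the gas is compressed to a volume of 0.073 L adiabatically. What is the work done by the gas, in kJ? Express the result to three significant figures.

W ≈ -3.07 kJ

P₂ = P₁(V₁/V₂)^γ = 0.239×(1.39/0.073)^(1.67) = 32.77 MPa.
For a reversible adiabat, W_by_gas = (P₁V₁ − P₂V₂)/(γ−1).
W_by = (239000×0.00139 − 3.277×10^7×7.3×10^-5) / (0.67) = -3075 J.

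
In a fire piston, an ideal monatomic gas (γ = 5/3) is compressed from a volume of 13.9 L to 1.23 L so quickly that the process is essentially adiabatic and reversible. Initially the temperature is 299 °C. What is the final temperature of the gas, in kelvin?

Adiabatic: T₁V₁^(γ−1) = T₂V₂^(γ−1) ⇒ T₂ = T₁ (V₁/V₂)^(γ−1).
T₁ = 299 °C = 572.1 K.
T₂ = 572.1 × (13.9/1.23)^(2/3) = 2881 K.

T₂ ≈ 2880 K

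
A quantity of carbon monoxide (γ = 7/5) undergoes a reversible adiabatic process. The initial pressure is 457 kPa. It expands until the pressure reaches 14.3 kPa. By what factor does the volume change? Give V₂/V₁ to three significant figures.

From PV^γ = const, V₂/V₁ = (P₁/P₂)^(1/γ).
V₂/V₁ = (457/14.3)^(5/7) = 11.88.

V₂/V₁ ≈ 11.9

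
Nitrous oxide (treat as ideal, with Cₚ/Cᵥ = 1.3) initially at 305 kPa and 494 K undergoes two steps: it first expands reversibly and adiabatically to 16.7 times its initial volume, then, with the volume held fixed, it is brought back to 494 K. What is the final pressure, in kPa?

P₃ ≈ 18.3 kPa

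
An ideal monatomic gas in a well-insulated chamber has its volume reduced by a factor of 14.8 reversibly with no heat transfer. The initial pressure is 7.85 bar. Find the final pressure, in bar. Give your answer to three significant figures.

P₂ ≈ 700 bar

Since PV^γ is constant along a reversible adiabat, P₂ = P₁ (V₁/V₂)^γ.
For a monatomic ideal gas γ = 5/3.
P₂ = 7.85 × 14.8^(5/3) = 700.3 bar.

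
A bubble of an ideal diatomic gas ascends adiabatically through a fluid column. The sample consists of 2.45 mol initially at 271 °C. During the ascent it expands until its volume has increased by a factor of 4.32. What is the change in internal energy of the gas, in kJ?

Adiabatic: T₁V₁^(γ−1) = T₂V₂^(γ−1) ⇒ T₂ = T₁ (V₁/V₂)^(γ−1).
γ = 7/5 for a diatomic ideal gas, so γ−1 = 2/5.
T₁ = 271 °C = 544.1 K.
T₂ = 544.1 × (1/4.32)^(2/5) = 303.1 K.
Q = 0, so ΔU = W_on_gas = nCᵥΔT with Cᵥ = R/(γ−1) = 20.79 J/(mol·K).
ΔU = 2.45 × 20.79 × (303.1 − 544.1) = -12280 J.

ΔU ≈ -12.3 kJ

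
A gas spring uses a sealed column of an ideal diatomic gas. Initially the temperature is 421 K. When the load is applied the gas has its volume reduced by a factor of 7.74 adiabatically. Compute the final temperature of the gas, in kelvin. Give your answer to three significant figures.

T₂ ≈ 955 K

For a reversible adiabat TV^(γ−1) is constant, so T₂ = T₁ (V₁/V₂)^(γ−1).
For a diatomic ideal gas γ = 7/5, so γ−1 = 2/5.
T₂ = 421 × 7.74^(2/5) = 954.5 K.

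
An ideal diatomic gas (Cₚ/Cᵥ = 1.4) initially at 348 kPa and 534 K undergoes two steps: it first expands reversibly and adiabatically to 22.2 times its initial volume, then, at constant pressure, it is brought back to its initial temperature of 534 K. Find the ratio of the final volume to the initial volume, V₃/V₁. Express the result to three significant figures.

Adiabatic step: V₂/V₁ = 22.2; T₂ = T₁·(1/22.2)^(0.4) = 154.5 K.
Isobaric step: V₃/V₂ = T₃/T₂ = 534/154.5.
V₃/V₁ = (V₂/V₁)(V₃/V₂) = 22.2 × (534/154.5) = 76.72.

V₃/V₁ ≈ 76.7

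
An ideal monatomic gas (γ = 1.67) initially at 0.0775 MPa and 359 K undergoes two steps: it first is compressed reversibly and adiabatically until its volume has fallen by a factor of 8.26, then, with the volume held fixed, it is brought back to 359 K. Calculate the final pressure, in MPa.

P₃ ≈ 0.640 MPa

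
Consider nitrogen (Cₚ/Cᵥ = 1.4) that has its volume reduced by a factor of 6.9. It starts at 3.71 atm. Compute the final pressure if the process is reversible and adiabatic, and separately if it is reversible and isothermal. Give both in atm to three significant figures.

adiabatic: 55.4 atm; isothermal: 25.6 atm

Isothermal: P₂ = P₁(V₁/V₂) = 3.71×6.9 = 25.6 atm.
Adiabatic: P₂ = P₁(V₁/V₂)^γ = 3.71×6.9^(1.4) = 55.43 atm.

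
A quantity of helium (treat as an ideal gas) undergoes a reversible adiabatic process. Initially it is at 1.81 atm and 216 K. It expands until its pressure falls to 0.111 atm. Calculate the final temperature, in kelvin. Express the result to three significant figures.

T₂ ≈ 70.7 K

Adiabatic: T₂/T₁ = (P₂/P₁)^((γ−1)/γ).
For a monatomic ideal gas γ = 5/3, so (γ−1)/γ = 2/5.
T₂ = 216 × (0.111/1.81)^(2/5) = 70.71 K.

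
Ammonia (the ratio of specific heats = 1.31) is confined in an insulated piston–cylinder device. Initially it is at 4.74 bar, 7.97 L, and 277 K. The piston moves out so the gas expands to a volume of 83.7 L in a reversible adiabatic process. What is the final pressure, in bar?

P₂ ≈ 0.218 bar

Since PV^γ is constant along a reversible adiabat, P₂ = P₁ (V₁/V₂)^γ.
P₂ = 4.74 × (7.97/83.7)^(1.31) = 0.2177 bar.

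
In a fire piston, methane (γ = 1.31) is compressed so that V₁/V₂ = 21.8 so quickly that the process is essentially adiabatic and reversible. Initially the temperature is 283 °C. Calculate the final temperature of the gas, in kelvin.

T₂ ≈ 1450 K

For a reversible adiabat TV^(γ−1) is constant, so T₂ = T₁ (V₁/V₂)^(γ−1).
T₁ = 283 °C = 556.1 K.
T₂ = 556.1 × 21.8^(0.31) = 1446 K.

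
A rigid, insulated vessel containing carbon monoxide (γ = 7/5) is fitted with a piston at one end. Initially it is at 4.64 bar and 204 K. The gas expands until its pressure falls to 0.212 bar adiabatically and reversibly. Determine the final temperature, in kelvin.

T₂ ≈ 84.5 K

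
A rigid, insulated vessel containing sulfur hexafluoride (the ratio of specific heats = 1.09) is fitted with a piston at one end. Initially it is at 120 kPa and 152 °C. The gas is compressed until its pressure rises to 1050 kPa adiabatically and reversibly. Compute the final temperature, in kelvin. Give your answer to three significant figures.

Along an adiabat T P^((1−γ)/γ) is constant, so T₂ = T₁ (P₂/P₁)^((γ−1)/γ).
T₁ = 152 °C = 425.1 K.
T₂ = 425.1 × (1050/120)^(0.0826) = 508.5 K.

T₂ ≈ 509 K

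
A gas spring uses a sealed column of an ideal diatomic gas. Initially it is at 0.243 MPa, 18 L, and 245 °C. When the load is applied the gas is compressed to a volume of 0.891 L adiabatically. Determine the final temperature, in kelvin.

T₂ ≈ 1720 K

For a reversible adiabat TV^(γ−1) is constant, so T₂ = T₁ (V₁/V₂)^(γ−1).
γ = 7/5 for a diatomic ideal gas.
T₁ = 245 °C = 518.1 K.
T₂ = 518.1 × (18/0.891)^(2/5) = 1724 K.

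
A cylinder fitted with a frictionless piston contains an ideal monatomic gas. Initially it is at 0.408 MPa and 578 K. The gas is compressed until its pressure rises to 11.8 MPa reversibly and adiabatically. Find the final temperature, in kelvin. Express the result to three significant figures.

Along an adiabat T P^((1−γ)/γ) is constant, so T₂ = T₁ (P₂/P₁)^((γ−1)/γ).
For a monatomic ideal gas γ = 5/3, so (γ−1)/γ = 2/5.
T₂ = 578 × (11.8/0.408)^(2/5) = 2220 K.

T₂ ≈ 2220 K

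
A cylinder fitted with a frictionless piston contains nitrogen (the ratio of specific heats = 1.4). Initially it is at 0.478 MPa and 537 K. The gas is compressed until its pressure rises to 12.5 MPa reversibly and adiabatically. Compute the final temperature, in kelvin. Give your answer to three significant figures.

T₂ ≈ 1360 K

Adiabatic: T₂/T₁ = (P₂/P₁)^((γ−1)/γ).
T₂ = 537 × (12.5/0.478)^(0.286) = 1364 K.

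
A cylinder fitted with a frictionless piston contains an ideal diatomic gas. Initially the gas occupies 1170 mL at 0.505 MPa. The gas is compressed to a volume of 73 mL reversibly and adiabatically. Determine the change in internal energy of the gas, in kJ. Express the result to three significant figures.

ΔU ≈ 3.00 kJ

γ = 7/5 for a diatomic ideal gas.
P₂ = P₁(V₁/V₂)^γ = 0.505×(1170/73)^(7/5) = 24.55 MPa.
For a reversible adiabat, W_by_gas = (P₁V₁ − P₂V₂)/(γ−1).
W_by = (505000×0.00117 − 2.455×10^7×7.3×10^-5) / (2/5) = -3004 J.
Q = 0 ⇒ ΔU = −W_by = 3004 J.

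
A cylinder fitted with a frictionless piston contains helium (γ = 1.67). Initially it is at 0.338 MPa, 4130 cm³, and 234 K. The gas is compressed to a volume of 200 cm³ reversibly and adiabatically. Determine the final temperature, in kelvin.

T₂ ≈ 1780 K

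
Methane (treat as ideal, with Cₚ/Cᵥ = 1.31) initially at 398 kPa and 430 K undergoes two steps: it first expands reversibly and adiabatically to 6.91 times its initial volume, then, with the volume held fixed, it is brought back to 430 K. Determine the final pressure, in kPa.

P₃ ≈ 57.6 kPa

Adiabatic step (PV^γ = const): P₂ = 398×(1/6.91)^(1.31) = 31.63 kPa; T₂ = 430×(1/6.91)^(0.31) = 236.2 K.
Isochoric: P₃ = P₂(T₃/T₂) = 31.63 × (430/236.2) = 57.6 kPa.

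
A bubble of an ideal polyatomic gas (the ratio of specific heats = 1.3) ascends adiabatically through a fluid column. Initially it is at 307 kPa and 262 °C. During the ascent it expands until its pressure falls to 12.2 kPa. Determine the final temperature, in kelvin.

T₂ ≈ 254 K

Adiabatic: T₂/T₁ = (P₂/P₁)^((γ−1)/γ).
T₁ = 262 °C = 535.1 K.
T₂ = 535.1 × (12.2/307)^(0.231) = 254.2 K.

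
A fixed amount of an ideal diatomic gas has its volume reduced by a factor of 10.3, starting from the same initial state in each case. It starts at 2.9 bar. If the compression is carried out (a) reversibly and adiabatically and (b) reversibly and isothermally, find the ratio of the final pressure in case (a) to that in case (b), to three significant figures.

For a diatomic ideal gas γ = 7/5.
Isothermal: P_b = P₁(V₁/V₂) = 2.9×10.3.
Adiabatic: P_a = P₁(V₁/V₂)^γ = 2.9×10.3^(7/5).
P_a/P_b = (V₁/V₂)^(γ−1) = 10.3^(2/5) = 2.542.

P_adiabatic / P_isothermal ≈ 2.54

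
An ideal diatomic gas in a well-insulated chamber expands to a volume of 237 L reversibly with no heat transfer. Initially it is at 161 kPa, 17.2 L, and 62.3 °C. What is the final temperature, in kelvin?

T₂ ≈ 117 K

For a reversible adiabat TV^(γ−1) is constant, so T₂ = T₁ (V₁/V₂)^(γ−1).
γ = 7/5 for a diatomic ideal gas.
T₁ = 62.3 °C = 335.4 K.
T₂ = 335.4 × (17.2/237)^(2/5) = 117.5 K.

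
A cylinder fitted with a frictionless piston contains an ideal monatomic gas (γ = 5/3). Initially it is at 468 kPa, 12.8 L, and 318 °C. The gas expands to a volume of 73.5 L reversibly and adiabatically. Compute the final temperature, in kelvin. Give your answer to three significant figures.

T₂ ≈ 184 K

Adiabatic: T₁V₁^(γ−1) = T₂V₂^(γ−1) ⇒ T₂ = T₁ (V₁/V₂)^(γ−1).
T₁ = 318 °C = 591.1 K.
T₂ = 591.1 × (12.8/73.5)^(2/3) = 184.4 K.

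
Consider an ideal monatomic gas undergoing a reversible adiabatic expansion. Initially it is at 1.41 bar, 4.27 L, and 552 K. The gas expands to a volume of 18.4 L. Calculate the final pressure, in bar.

Adiabatic: P₁V₁^γ = P₂V₂^γ ⇒ P₂ = P₁ (V₁/V₂)^γ.
γ = 5/3 for a monatomic ideal gas.
P₂ = 1.41 × (4.27/18.4)^(5/3) = 0.1236 bar.

P₂ ≈ 0.124 bar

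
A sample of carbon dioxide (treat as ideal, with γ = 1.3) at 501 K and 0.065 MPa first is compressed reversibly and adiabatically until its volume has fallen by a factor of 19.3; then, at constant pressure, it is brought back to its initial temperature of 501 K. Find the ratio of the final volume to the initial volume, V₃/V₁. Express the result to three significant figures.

V₃/V₁ ≈ 0.0213

Adiabatic step: V₂/V₁ = 0.05181; T₂ = T₁·19.3^(0.3) = 1218 K.
Isobaric step: V₃/V₂ = T₃/T₂ = 501/1218.
V₃/V₁ = (V₂/V₁)(V₃/V₂) = 0.05181 × (501/1218) = 0.02132.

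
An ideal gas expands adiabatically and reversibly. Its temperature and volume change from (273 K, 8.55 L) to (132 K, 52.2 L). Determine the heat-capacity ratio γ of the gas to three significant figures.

TV^(γ−1) = const ⇒ γ − 1 = ln(T₂/T₁) / ln(V₁/V₂).
γ = 1 + ln(132/273) / ln(8.55/52.2) = 1.402.

γ ≈ 1.40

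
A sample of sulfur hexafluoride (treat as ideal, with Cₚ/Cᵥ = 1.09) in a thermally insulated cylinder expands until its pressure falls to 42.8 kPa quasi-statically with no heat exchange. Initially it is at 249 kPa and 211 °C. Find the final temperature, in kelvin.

T₂ ≈ 419 K

Adiabatic: T₂/T₁ = (P₂/P₁)^((γ−1)/γ).
T₁ = 211 °C = 484.1 K.
T₂ = 484.1 × (42.8/249)^(0.0826) = 418.6 K.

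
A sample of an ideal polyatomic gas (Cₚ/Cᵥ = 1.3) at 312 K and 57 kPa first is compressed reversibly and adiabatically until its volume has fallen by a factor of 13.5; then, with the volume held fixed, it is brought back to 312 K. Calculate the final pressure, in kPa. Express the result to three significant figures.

Adiabatic step (PV^γ = const): P₂ = 57×13.5^(1.3) = 1680 kPa; T₂ = 312×13.5^(0.3) = 681.2 K.
Isochoric: P₃ = P₂(T₃/T₂) = 1680 × (312/681.2) = 769.5 kPa.

P₃ ≈ 770 kPa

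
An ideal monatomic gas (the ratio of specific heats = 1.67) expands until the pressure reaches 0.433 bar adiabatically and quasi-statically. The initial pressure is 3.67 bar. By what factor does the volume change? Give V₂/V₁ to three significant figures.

From PV^γ = const, V₂/V₁ = (P₁/P₂)^(1/γ).
V₂/V₁ = (3.67/0.433)^(0.599) = 3.596.

V₂/V₁ ≈ 3.60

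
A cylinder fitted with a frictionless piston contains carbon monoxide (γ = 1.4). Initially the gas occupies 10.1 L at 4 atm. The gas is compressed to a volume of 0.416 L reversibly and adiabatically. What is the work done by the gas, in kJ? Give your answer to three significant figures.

P₂ = P₁(V₁/V₂)^γ = 4×(10.1/0.416)^(1.4) = 347.8 atm.
For a reversible adiabat, W_by_gas = (P₁V₁ − P₂V₂)/(γ−1).
W_by = (405300×0.0101 − 3.524×10^7×0.000416) / (0.4) = -26420 J.

W ≈ -26.4 kJ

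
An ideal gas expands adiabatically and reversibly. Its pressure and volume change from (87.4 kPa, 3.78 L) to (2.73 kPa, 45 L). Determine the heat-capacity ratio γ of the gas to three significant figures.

PV^γ = const ⇒ γ = ln(P₂/P₁) / ln(V₁/V₂).
γ = ln(2.73/87.4) / ln(3.78/45) = 1.399.

γ ≈ 1.40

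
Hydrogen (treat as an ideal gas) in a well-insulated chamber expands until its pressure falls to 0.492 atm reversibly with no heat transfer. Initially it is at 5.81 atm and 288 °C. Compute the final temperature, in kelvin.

Along an adiabat T P^((1−γ)/γ) is constant, so T₂ = T₁ (P₂/P₁)^((γ−1)/γ).
For a diatomic ideal gas γ = 7/5, so (γ−1)/γ = 2/7.
T₁ = 288 °C = 561.1 K.
T₂ = 561.1 × (0.492/5.81)^(2/7) = 277.2 K.

T₂ ≈ 277 K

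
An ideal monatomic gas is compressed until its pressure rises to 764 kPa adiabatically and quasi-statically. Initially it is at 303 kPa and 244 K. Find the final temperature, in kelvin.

T₂ ≈ 353 K

Along an adiabat T P^((1−γ)/γ) is constant, so T₂ = T₁ (P₂/P₁)^((γ−1)/γ).
For a monatomic ideal gas γ = 5/3, so (γ−1)/γ = 2/5.
T₂ = 244 × (764/303)^(2/5) = 353.2 K.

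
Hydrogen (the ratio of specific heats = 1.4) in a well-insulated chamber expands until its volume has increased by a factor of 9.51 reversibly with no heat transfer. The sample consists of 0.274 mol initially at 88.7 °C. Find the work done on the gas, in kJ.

For a reversible adiabat TV^(γ−1) is constant, so T₂ = T₁ (V₁/V₂)^(γ−1).
T₁ = 88.7 °C = 361.8 K.
T₂ = 361.8 × (1/9.51)^(0.4) = 147 K.
Q = 0, so ΔU = W_on_gas = nCᵥΔT with Cᵥ = R/(γ−1) = 20.79 J/(mol·K).
ΔU = 0.274 × 20.79 × (147 − 361.8) = -1224 J.

W ≈ -1.22 kJ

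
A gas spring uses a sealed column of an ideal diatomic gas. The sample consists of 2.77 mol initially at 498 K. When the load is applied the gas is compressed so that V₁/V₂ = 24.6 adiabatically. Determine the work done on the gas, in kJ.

For a reversible adiabat TV^(γ−1) is constant, so T₂ = T₁ (V₁/V₂)^(γ−1).
γ = 7/5 for a diatomic ideal gas, so γ−1 = 2/5.
T₂ = 498 × 24.6^(2/5) = 1793 K.
Q = 0, so ΔU = W_on_gas = nCᵥΔT with Cᵥ = R/(γ−1) = 20.79 J/(mol·K).
ΔU = 2.77 × 20.79 × (1793 − 498) = 74560 J.

W ≈ 74.6 kJ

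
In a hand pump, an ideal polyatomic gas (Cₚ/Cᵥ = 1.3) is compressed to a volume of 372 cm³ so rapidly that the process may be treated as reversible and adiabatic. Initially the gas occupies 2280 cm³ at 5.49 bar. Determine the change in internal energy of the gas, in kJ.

ΔU ≈ 3.02 kJ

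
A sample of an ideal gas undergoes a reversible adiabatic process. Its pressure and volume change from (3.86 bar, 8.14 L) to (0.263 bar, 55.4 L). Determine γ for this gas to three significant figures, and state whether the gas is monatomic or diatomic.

γ ≈ 1.40; diatomic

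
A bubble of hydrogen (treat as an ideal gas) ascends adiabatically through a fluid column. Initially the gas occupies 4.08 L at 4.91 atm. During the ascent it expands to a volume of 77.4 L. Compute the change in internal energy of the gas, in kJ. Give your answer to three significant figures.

ΔU ≈ -3.51 kJ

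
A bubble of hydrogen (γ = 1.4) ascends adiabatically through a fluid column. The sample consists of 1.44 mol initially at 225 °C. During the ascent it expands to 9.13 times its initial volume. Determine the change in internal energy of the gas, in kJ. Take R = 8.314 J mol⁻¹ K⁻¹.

Adiabatic: T₁V₁^(γ−1) = T₂V₂^(γ−1) ⇒ T₂ = T₁ (V₁/V₂)^(γ−1).
T₁ = 225 °C = 498.1 K.
T₂ = 498.1 × (1/9.13)^(0.4) = 205.7 K.
Q = 0, so ΔU = W_on_gas = nCᵥΔT with Cᵥ = R/(γ−1) = 20.79 J/(mol·K).
ΔU = 1.44 × 20.79 × (205.7 − 498.1) = -8754 J.

ΔU ≈ -8.75 kJ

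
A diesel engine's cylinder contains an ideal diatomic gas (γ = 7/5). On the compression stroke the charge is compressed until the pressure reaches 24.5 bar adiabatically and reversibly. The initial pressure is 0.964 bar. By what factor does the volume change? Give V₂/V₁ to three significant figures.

V₂/V₁ ≈ 0.0992

From PV^γ = const, V₂/V₁ = (P₁/P₂)^(1/γ).
V₂/V₁ = (0.964/24.5)^(5/7) = 0.09917.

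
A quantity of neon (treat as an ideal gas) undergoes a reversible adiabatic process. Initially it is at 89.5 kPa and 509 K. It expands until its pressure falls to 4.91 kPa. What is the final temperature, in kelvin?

T₂ ≈ 159 K

Adiabatic: T₂/T₁ = (P₂/P₁)^((γ−1)/γ).
For a monatomic ideal gas γ = 5/3, so (γ−1)/γ = 2/5.
T₂ = 509 × (4.91/89.5)^(2/5) = 159.4 K.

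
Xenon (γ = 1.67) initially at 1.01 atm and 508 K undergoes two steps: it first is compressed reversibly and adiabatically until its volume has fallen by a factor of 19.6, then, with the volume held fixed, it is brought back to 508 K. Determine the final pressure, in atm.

Adiabatic step (PV^γ = const): P₂ = 1.01×19.6^(1.67) = 145.3 atm; T₂ = 508×19.6^(0.67) = 3730 K.
Isochoric: P₃ = P₂(T₃/T₂) = 145.3 × (508/3730) = 19.8 atm.

P₃ ≈ 19.8 atm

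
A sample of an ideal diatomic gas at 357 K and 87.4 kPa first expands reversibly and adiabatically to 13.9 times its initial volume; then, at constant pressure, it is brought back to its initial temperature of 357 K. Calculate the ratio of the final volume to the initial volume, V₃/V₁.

V₃/V₁ ≈ 39.8

For a diatomic ideal gas γ = 7/5.
Adiabatic step: V₂/V₁ = 13.9; T₂ = T₁·(1/13.9)^(2/5) = 124.6 K.
Isobaric step: V₃/V₂ = T₃/T₂ = 357/124.6.
V₃/V₁ = (V₂/V₁)(V₃/V₂) = 13.9 × (357/124.6) = 39.83.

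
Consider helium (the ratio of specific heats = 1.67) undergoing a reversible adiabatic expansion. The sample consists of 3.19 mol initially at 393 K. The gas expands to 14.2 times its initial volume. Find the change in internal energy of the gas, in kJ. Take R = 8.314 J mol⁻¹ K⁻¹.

ΔU ≈ -12.9 kJ

For a reversible adiabat TV^(γ−1) is constant, so T₂ = T₁ (V₁/V₂)^(γ−1).
T₂ = 393 × (1/14.2)^(0.67) = 66.43 K.
Q = 0, so ΔU = W_on_gas = nCᵥΔT with Cᵥ = R/(γ−1) = 12.41 J/(mol·K).
ΔU = 3.19 × 12.41 × (66.43 − 393) = -12930 J.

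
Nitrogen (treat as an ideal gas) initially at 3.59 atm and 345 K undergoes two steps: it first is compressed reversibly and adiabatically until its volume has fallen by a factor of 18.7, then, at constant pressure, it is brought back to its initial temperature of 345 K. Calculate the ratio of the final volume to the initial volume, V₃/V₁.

For a diatomic ideal gas γ = 7/5.
Adiabatic step: V₂/V₁ = 0.05348; T₂ = T₁·18.7^(2/5) = 1113 K.
Isobaric step: V₃/V₂ = T₃/T₂ = 345/1113.
V₃/V₁ = (V₂/V₁)(V₃/V₂) = 0.05348 × (345/1113) = 0.01657.

V₃/V₁ ≈ 0.0166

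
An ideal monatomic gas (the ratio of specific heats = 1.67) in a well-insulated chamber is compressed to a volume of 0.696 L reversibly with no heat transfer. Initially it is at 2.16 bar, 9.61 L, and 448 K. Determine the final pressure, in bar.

P₂ ≈ 173 bar

Adiabatic: P₁V₁^γ = P₂V₂^γ ⇒ P₂ = P₁ (V₁/V₂)^γ.
P₂ = 2.16 × (9.61/0.696)^(1.67) = 173.2 bar.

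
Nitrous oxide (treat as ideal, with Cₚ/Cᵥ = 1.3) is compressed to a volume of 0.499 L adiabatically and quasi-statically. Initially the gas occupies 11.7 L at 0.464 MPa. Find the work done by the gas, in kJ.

P₂ = P₁(V₁/V₂)^γ = 0.464×(11.7/0.499)^(1.3) = 28.03 MPa.
For a reversible adiabat, W_by_gas = (P₁V₁ − P₂V₂)/(γ−1).
W_by = (464000×0.0117 − 2.803×10^7×0.000499) / (0.3) = -28530 J.

W ≈ -28.5 kJ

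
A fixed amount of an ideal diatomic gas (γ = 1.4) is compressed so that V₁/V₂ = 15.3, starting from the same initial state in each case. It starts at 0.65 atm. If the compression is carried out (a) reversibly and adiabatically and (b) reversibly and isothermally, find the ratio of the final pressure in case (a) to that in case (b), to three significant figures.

Isothermal: P_b = P₁(V₁/V₂) = 0.65×15.3.
Adiabatic: P_a = P₁(V₁/V₂)^γ = 0.65×15.3^(1.4).
P_a/P_b = (V₁/V₂)^(γ−1) = 15.3^(0.4) = 2.978.

P_adiabatic / P_isothermal ≈ 2.98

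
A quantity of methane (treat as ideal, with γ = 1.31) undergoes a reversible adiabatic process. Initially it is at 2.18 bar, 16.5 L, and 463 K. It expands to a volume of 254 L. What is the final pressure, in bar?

P₂ ≈ 0.0607 bar

Adiabatic: P₁V₁^γ = P₂V₂^γ ⇒ P₂ = P₁ (V₁/V₂)^γ.
P₂ = 2.18 × (16.5/254)^(1.31) = 0.06068 bar.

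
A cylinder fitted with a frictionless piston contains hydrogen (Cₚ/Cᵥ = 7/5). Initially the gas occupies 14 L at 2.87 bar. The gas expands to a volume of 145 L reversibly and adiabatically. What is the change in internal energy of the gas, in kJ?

ΔU ≈ -6.10 kJ

P₂ = P₁(V₁/V₂)^γ = 2.87×(14/145)^(7/5) = 0.1088 bar.
For a reversible adiabat, W_by_gas = (P₁V₁ − P₂V₂)/(γ−1).
W_by = (287000×0.014 − 10880×0.145) / (2/5) = 6102 J.
Q = 0 ⇒ ΔU = −W_by = -6102 J.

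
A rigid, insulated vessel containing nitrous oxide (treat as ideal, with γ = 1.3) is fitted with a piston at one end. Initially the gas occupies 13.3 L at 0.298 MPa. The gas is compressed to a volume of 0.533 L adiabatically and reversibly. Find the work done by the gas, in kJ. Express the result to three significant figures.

P₂ = P₁(V₁/V₂)^γ = 0.298×(13.3/0.533)^(1.3) = 19.52 MPa.
For a reversible adiabat, W_by_gas = (P₁V₁ − P₂V₂)/(γ−1).
W_by = (298000×0.0133 − 1.952×10^7×0.000533) / (0.3) = -21470 J.

W ≈ -21.5 kJ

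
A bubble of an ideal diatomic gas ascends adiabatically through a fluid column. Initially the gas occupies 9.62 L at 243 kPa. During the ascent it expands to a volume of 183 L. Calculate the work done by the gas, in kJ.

γ = 7/5 for a diatomic ideal gas.
P₂ = P₁(V₁/V₂)^γ = 243×(9.62/183)^(7/5) = 3.932 kPa.
For a reversible adiabat, W_by_gas = (P₁V₁ − P₂V₂)/(γ−1).
W_by = (243000×0.00962 − 3932×0.183) / (2/5) = 4045 J.

W ≈ 4.05 kJ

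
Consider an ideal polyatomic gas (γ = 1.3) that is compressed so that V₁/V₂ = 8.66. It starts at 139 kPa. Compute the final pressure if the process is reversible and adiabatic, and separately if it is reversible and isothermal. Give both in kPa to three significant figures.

Isothermal: P₂ = P₁(V₁/V₂) = 139×8.66 = 1204 kPa.
Adiabatic: P₂ = P₁(V₁/V₂)^γ = 139×8.66^(1.3) = 2300 kPa.

adiabatic: 2300 kPa; isothermal: 1200 kPa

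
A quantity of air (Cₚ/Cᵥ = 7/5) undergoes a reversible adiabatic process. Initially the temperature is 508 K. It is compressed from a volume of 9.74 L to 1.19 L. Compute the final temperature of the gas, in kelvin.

T₂ ≈ 1180 K

For a reversible adiabat TV^(γ−1) is constant, so T₂ = T₁ (V₁/V₂)^(γ−1).
T₂ = 508 × (9.74/1.19)^(2/5) = 1178 K.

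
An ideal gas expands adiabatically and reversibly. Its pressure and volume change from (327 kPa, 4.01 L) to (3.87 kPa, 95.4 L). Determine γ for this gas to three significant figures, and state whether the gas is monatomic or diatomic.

PV^γ = const ⇒ γ = ln(P₂/P₁) / ln(V₁/V₂).
γ = ln(3.87/327) / ln(4.01/95.4) = 1.4.
γ ≈ 1.40 is close to 7/5, so the gas is diatomic.

γ ≈ 1.40; diatomic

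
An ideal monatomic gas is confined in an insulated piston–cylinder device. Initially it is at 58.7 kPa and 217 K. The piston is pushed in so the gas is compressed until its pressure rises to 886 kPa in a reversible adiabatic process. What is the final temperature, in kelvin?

Along an adiabat T P^((1−γ)/γ) is constant, so T₂ = T₁ (P₂/P₁)^((γ−1)/γ).
For a monatomic ideal gas γ = 5/3, so (γ−1)/γ = 2/5.
T₂ = 217 × (886/58.7)^(2/5) = 642.7 K.

T₂ ≈ 643 K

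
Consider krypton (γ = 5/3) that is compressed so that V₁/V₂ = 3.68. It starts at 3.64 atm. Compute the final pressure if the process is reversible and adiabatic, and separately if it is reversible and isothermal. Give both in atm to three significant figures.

Isothermal: P₂ = P₁(V₁/V₂) = 3.64×3.68 = 13.4 atm.
Adiabatic: P₂ = P₁(V₁/V₂)^γ = 3.64×3.68^(5/3) = 31.93 atm.

adiabatic: 31.9 atm; isothermal: 13.4 atm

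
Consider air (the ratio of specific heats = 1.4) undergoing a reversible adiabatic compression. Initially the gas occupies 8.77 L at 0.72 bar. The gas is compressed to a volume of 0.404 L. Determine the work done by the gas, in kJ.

W ≈ -3.83 kJ

P₂ = P₁(V₁/V₂)^γ = 0.72×(8.77/0.404)^(1.4) = 53.53 bar.
For a reversible adiabat, W_by_gas = (P₁V₁ − P₂V₂)/(γ−1).
W_by = (72000×0.00877 − 5.353×10^6×0.000404) / (0.4) = -3828 J.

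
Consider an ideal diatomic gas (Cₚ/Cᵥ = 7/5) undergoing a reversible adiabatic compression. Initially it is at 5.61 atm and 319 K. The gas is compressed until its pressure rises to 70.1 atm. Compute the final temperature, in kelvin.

Along an adiabat T P^((1−γ)/γ) is constant, so T₂ = T₁ (P₂/P₁)^((γ−1)/γ).
T₂ = 319 × (70.1/5.61)^(2/7) = 656.4 K.

T₂ ≈ 656 K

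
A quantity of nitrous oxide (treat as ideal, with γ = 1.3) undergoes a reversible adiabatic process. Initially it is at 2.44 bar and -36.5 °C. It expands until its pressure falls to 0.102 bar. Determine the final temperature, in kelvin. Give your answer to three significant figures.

Along an adiabat T P^((1−γ)/γ) is constant, so T₂ = T₁ (P₂/P₁)^((γ−1)/γ).
T₁ = -36.5 °C = 236.6 K.
T₂ = 236.6 × (0.102/2.44)^(0.231) = 113.7 K.

T₂ ≈ 114 K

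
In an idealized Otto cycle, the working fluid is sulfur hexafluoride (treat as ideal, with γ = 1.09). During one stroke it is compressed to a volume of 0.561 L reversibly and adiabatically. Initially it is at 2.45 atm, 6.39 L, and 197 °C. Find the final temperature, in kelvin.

T₂ ≈ 585 K

Adiabatic: T₁V₁^(γ−1) = T₂V₂^(γ−1) ⇒ T₂ = T₁ (V₁/V₂)^(γ−1).
T₁ = 197 °C = 470.1 K.
T₂ = 470.1 × (6.39/0.561)^(0.09) = 585.2 K.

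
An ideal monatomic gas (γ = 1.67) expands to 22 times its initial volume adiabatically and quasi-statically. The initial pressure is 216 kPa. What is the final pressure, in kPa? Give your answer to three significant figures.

P₂ ≈ 1.24 kPa

Since PV^γ is constant along a reversible adiabat, P₂ = P₁ (V₁/V₂)^γ.
P₂ = 216 × (1/22)^(1.67) = 1.238 kPa.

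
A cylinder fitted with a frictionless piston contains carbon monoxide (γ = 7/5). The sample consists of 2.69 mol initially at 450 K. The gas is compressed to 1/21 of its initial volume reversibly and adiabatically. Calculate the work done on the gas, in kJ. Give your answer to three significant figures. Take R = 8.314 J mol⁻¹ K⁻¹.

Adiabatic: T₁V₁^(γ−1) = T₂V₂^(γ−1) ⇒ T₂ = T₁ (V₁/V₂)^(γ−1).
T₂ = 450 × 21^(2/5) = 1521 K.
Q = 0, so ΔU = W_on_gas = nCᵥΔT with Cᵥ = R/(γ−1) = 20.79 J/(mol·K).
ΔU = 2.69 × 20.79 × (1521 − 450) = 59880 J.

W ≈ 59.9 kJ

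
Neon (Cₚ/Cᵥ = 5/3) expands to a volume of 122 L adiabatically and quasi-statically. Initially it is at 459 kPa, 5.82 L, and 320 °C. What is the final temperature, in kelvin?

For a reversible adiabat TV^(γ−1) is constant, so T₂ = T₁ (V₁/V₂)^(γ−1).
T₁ = 320 °C = 593.1 K.
T₂ = 593.1 × (5.82/122)^(2/3) = 78.02 K.

T₂ ≈ 78.0 K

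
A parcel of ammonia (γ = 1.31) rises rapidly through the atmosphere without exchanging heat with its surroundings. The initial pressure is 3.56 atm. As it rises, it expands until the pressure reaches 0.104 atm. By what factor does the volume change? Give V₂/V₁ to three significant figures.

From PV^γ = const, V₂/V₁ = (P₁/P₂)^(1/γ).
V₂/V₁ = (3.56/0.104)^(0.763) = 14.84.

V₂/V₁ ≈ 14.8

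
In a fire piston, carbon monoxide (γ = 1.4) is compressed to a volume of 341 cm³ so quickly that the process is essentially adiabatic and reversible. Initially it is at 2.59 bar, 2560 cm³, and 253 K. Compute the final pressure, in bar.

P₂ ≈ 43.5 bar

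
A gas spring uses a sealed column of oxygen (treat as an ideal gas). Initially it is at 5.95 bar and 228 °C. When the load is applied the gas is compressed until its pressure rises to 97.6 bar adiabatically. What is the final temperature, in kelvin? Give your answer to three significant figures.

T₂ ≈ 1110 K

Along an adiabat T P^((1−γ)/γ) is constant, so T₂ = T₁ (P₂/P₁)^((γ−1)/γ).
For a diatomic ideal gas γ = 7/5, so (γ−1)/γ = 2/7.
T₁ = 228 °C = 501.1 K.
T₂ = 501.1 × (97.6/5.95)^(2/7) = 1115 K.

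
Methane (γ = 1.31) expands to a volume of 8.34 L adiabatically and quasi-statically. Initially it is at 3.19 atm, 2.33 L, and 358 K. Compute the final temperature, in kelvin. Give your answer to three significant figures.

For a reversible adiabat TV^(γ−1) is constant, so T₂ = T₁ (V₁/V₂)^(γ−1).
T₂ = 358 × (2.33/8.34)^(0.31) = 241.1 K.

T₂ ≈ 241 K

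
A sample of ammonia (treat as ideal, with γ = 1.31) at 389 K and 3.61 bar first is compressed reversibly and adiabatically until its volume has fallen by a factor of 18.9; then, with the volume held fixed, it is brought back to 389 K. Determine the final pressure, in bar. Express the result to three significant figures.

Adiabatic step (PV^γ = const): P₂ = 3.61×18.9^(1.31) = 169.7 bar; T₂ = 389×18.9^(0.31) = 967.5 K.
Isochoric: P₃ = P₂(T₃/T₂) = 169.7 × (389/967.5) = 68.23 bar.

P₃ ≈ 68.2 bar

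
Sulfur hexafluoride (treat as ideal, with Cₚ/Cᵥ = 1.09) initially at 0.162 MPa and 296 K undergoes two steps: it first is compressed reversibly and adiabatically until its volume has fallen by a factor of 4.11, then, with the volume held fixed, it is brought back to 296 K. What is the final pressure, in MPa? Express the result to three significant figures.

Adiabatic step (PV^γ = const): P₂ = 0.162×4.11^(1.09) = 0.7561 MPa; T₂ = 296×4.11^(0.09) = 336.2 K.
Isochoric: P₃ = P₂(T₃/T₂) = 0.7561 × (296/336.2) = 0.6658 MPa.

P₃ ≈ 0.666 MPa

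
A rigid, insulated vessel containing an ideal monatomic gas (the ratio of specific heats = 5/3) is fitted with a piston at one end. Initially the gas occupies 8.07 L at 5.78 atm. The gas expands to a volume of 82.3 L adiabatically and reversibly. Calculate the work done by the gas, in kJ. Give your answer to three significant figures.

W ≈ 5.58 kJ

P₂ = P₁(V₁/V₂)^γ = 5.78×(8.07/82.3)^(5/3) = 0.1205 atm.
For a reversible adiabat, W_by_gas = (P₁V₁ − P₂V₂)/(γ−1).
W_by = (585700×0.00807 − 12210×0.0823) / (2/3) = 5582 J.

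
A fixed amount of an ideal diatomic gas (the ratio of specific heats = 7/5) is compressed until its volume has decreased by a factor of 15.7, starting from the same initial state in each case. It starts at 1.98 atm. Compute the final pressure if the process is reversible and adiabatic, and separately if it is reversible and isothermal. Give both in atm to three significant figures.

Isothermal: P₂ = P₁(V₁/V₂) = 1.98×15.7 = 31.09 atm.
Adiabatic: P₂ = P₁(V₁/V₂)^γ = 1.98×15.7^(7/5) = 93.52 atm.

adiabatic: 93.5 atm; isothermal: 31.1 atm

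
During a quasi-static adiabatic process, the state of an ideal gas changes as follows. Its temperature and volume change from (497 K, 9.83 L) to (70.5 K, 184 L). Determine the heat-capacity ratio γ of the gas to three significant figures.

γ ≈ 1.67

TV^(γ−1) = const ⇒ γ − 1 = ln(T₂/T₁) / ln(V₁/V₂).
γ = 1 + ln(70.5/497) / ln(9.83/184) = 1.667.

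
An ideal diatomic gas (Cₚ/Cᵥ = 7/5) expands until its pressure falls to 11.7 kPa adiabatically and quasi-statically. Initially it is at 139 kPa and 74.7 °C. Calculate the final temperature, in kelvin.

T₂ ≈ 172 K

Adiabatic: T₂/T₁ = (P₂/P₁)^((γ−1)/γ).
T₁ = 74.7 °C = 347.8 K.
T₂ = 347.8 × (11.7/139)^(2/7) = 171.5 K.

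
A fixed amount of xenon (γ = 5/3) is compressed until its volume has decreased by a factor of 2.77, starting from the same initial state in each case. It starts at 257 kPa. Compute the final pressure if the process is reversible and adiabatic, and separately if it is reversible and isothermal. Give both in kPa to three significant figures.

adiabatic: 1400 kPa; isothermal: 712 kPa

Isothermal: P₂ = P₁(V₁/V₂) = 257×2.77 = 711.9 kPa.
Adiabatic: P₂ = P₁(V₁/V₂)^γ = 257×2.77^(5/3) = 1404 kPa.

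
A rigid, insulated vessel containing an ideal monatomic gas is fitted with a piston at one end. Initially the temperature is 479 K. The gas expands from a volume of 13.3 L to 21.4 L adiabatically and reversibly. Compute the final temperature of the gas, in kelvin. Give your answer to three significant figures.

T₂ ≈ 349 K

For a reversible adiabat TV^(γ−1) is constant, so T₂ = T₁ (V₁/V₂)^(γ−1).
For a monatomic ideal gas γ = 5/3, so γ−1 = 2/3.
T₂ = 479 × (13.3/21.4)^(2/3) = 348.8 K.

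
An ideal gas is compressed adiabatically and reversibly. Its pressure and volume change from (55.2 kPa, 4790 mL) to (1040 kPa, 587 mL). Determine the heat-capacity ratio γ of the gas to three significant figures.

PV^γ = const ⇒ γ = ln(P₂/P₁) / ln(V₁/V₂).
γ = ln(1040/55.2) / ln(4790/587) = 1.399.

γ ≈ 1.40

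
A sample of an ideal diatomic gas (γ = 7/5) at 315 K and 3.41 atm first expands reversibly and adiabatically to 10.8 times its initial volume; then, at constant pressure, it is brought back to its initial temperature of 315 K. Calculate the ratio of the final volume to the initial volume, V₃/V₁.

Adiabatic step: V₂/V₁ = 10.8; T₂ = T₁·(1/10.8)^(2/5) = 121.6 K.
Isobaric step: V₃/V₂ = T₃/T₂ = 315/121.6.
V₃/V₁ = (V₂/V₁)(V₃/V₂) = 10.8 × (315/121.6) = 27.98.

V₃/V₁ ≈ 28.0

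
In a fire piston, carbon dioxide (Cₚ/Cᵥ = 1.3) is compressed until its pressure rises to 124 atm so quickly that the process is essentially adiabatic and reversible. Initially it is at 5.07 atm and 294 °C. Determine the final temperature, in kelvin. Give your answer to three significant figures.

T₂ ≈ 1190 K

Along an adiabat T P^((1−γ)/γ) is constant, so T₂ = T₁ (P₂/P₁)^((γ−1)/γ).
T₁ = 294 °C = 567.1 K.
T₂ = 567.1 × (124/5.07)^(0.231) = 1186 K.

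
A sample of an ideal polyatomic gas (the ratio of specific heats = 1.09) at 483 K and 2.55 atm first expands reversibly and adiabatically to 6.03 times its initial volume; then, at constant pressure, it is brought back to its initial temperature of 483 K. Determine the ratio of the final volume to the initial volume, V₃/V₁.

Adiabatic step: V₂/V₁ = 6.03; T₂ = T₁·(1/6.03)^(0.09) = 410.9 K.
Isobaric step: V₃/V₂ = T₃/T₂ = 483/410.9.
V₃/V₁ = (V₂/V₁)(V₃/V₂) = 6.03 × (483/410.9) = 7.088.

V₃/V₁ ≈ 7.09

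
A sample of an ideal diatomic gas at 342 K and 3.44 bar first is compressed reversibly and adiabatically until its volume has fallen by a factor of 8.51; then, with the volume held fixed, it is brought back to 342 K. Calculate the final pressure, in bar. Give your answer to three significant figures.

P₃ ≈ 29.3 bar

For a diatomic ideal gas γ = 7/5.
Adiabatic step (PV^γ = const): P₂ = 3.44×8.51^(7/5) = 68.94 bar; T₂ = 342×8.51^(2/5) = 805.4 K.
Isochoric: P₃ = P₂(T₃/T₂) = 68.94 × (342/805.4) = 29.27 bar.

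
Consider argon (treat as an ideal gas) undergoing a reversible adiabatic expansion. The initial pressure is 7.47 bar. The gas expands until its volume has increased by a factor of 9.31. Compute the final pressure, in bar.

P₂ ≈ 0.181 bar

Adiabatic: P₁V₁^γ = P₂V₂^γ ⇒ P₂ = P₁ (V₁/V₂)^γ.
For a monatomic ideal gas γ = 5/3.
P₂ = 7.47 × (1/9.31)^(5/3) = 0.1813 bar.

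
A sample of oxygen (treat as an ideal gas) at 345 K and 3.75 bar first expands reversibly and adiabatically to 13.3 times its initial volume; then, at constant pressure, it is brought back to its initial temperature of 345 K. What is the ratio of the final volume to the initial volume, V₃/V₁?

V₃/V₁ ≈ 37.4

For a diatomic ideal gas γ = 7/5.
Adiabatic step: V₂/V₁ = 13.3; T₂ = T₁·(1/13.3)^(2/5) = 122.5 K.
Isobaric step: V₃/V₂ = T₃/T₂ = 345/122.5.
V₃/V₁ = (V₂/V₁)(V₃/V₂) = 13.3 × (345/122.5) = 37.44.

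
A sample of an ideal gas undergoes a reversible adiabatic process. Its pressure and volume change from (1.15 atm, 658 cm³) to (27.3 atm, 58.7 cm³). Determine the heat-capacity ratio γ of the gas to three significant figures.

γ ≈ 1.31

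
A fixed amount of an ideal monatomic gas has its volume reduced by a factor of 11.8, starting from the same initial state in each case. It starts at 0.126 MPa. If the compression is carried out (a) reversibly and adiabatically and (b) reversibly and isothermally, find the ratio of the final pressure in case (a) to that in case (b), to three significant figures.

P_adiabatic / P_isothermal ≈ 5.18

For a monatomic ideal gas γ = 5/3.
Isothermal: P_b = P₁(V₁/V₂) = 0.126×11.8.
Adiabatic: P_a = P₁(V₁/V₂)^γ = 0.126×11.8^(5/3).
P_a/P_b = (V₁/V₂)^(γ−1) = 11.8^(2/3) = 5.183.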